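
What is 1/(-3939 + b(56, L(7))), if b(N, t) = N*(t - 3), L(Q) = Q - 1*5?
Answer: -1/3995 ≈ -0.00025031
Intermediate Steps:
L(Q) = -5 + Q (L(Q) = Q - 5 = -5 + Q)
b(N, t) = N*(-3 + t)
1/(-3939 + b(56, L(7))) = 1/(-3939 + 56*(-3 + (-5 + 7))) = 1/(-3939 + 56*(-3 + 2)) = 1/(-3939 + 56*(-1)) = 1/(-3939 - 56) = 1/(-3995) = -1/3995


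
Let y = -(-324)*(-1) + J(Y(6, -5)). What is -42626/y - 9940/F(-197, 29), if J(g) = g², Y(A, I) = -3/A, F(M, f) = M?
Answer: 46461588/255115 ≈ 182.12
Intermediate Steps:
y = -1295/4 (y = -(-324)*(-1) + (-3/6)² = -81*4 + (-3*⅙)² = -324 + (-½)² = -324 + ¼ = -1295/4 ≈ -323.75)
-42626/y - 9940/F(-197, 29) = -42626/(-1295/4) - 9940/(-197) = -42626*(-4/1295) - 9940*(-1/197) = 170504/1295 + 9940/197 = 46461588/255115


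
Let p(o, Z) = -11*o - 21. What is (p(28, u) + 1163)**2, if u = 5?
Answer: 695556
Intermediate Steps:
p(o, Z) = -21 - 11*o
(p(28, u) + 1163)**2 = ((-21 - 11*28) + 1163)**2 = ((-21 - 308) + 1163)**2 = (-329 + 1163)**2 = 834**2 = 695556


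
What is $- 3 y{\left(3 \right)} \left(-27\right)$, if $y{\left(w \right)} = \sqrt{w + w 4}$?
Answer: $81 \sqrt{15} \approx 313.71$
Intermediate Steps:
$y{\left(w \right)} = \sqrt{5} \sqrt{w}$ ($y{\left(w \right)} = \sqrt{w + 4 w} = \sqrt{5 w} = \sqrt{5} \sqrt{w}$)
$- 3 y{\left(3 \right)} \left(-27\right) = - 3 \sqrt{5} \sqrt{3} \left(-27\right) = - 3 \sqrt{15} \left(-27\right) = 81 \sqrt{15}$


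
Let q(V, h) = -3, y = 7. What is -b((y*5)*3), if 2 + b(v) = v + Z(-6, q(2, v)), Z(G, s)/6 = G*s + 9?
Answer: -265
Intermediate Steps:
Z(G, s) = 54 + 6*G*s (Z(G, s) = 6*(G*s + 9) = 6*(9 + G*s) = 54 + 6*G*s)
b(v) = 160 + v (b(v) = -2 + (v + (54 + 6*(-6)*(-3))) = -2 + (v + (54 + 108)) = -2 + (v + 162) = -2 + (162 + v) = 160 + v)
-b((y*5)*3) = -(160 + (7*5)*3) = -(160 + 35*3) = -(160 + 105) = -1*265 = -265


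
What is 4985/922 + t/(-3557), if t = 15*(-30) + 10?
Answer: 18137325/3279554 ≈ 5.5304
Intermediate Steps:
t = -440 (t = -450 + 10 = -440)
4985/922 + t/(-3557) = 4985/922 - 440/(-3557) = 4985*(1/922) - 440*(-1/3557) = 4985/922 + 440/3557 = 18137325/3279554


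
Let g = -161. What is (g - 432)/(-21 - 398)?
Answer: 593/419 ≈ 1.4153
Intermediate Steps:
(g - 432)/(-21 - 398) = (-161 - 432)/(-21 - 398) = -593/(-419) = -593*(-1/419) = 593/419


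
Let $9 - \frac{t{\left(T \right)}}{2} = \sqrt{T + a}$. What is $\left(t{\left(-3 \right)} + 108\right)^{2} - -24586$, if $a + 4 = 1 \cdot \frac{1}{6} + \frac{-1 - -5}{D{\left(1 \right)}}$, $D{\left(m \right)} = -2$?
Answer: $\frac{121280}{3} - 84 i \sqrt{318} \approx 40427.0 - 1497.9 i$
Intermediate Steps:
$a = - \frac{35}{6}$ ($a = -4 + \left(1 \cdot \frac{1}{6} + \frac{-1 - -5}{-2}\right) = -4 + \left(1 \cdot \frac{1}{6} + \left(-1 + 5\right) \left(- \frac{1}{2}\right)\right) = -4 + \left(\frac{1}{6} + 4 \left(- \frac{1}{2}\right)\right) = -4 + \left(\frac{1}{6} - 2\right) = -4 - \frac{11}{6} = - \frac{35}{6} \approx -5.8333$)
$t{\left(T \right)} = 18 - 2 \sqrt{- \frac{35}{6} + T}$ ($t{\left(T \right)} = 18 - 2 \sqrt{T - \frac{35}{6}} = 18 - 2 \sqrt{- \frac{35}{6} + T}$)
$\left(t{\left(-3 \right)} + 108\right)^{2} - -24586 = \left(\left(18 - \frac{\sqrt{-210 + 36 \left(-3\right)}}{3}\right) + 108\right)^{2} - -24586 = \left(\left(18 - \frac{\sqrt{-210 - 108}}{3}\right) + 108\right)^{2} + 24586 = \left(\left(18 - \frac{\sqrt{-318}}{3}\right) + 108\right)^{2} + 24586 = \left(\left(18 - \frac{i \sqrt{318}}{3}\right) + 108\right)^{2} + 24586 = \left(126 - \frac{i \sqrt{318}}{3}\right)^{2} + 24586 = 24586 + \left(126 - \frac{i \sqrt{318}}{3}\right)^{2}$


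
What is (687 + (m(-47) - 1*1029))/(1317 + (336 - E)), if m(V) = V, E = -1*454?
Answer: -389/2107 ≈ -0.18462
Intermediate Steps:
E = -454
(687 + (m(-47) - 1*1029))/(1317 + (336 - E)) = (687 + (-47 - 1*1029))/(1317 + (336 - 1*(-454))) = (687 + (-47 - 1029))/(1317 + (336 + 454)) = (687 - 1076)/(1317 + 790) = -389/2107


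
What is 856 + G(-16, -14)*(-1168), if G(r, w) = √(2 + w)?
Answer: 856 - 2336*I*√3 ≈ 856.0 - 4046.1*I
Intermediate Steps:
856 + G(-16, -14)*(-1168) = 856 + √(2 - 14)*(-1168) = 856 + √(-12)*(-1168) = 856 + (2*I*√3)*(-1168) = 856 - 2336*I*√3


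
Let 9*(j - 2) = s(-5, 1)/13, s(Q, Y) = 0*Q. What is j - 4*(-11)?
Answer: 46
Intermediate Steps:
s(Q, Y) = 0
j = 2 (j = 2 + (0/13)/9 = 2 + (0*(1/13))/9 = 2 + (⅑)*0 = 2 + 0 = 2)
j - 4*(-11) = 2 - 4*(-11) = 2 + 44 = 46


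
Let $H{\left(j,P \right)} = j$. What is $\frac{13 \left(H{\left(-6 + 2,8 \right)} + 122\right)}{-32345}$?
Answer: $- \frac{1534}{32345} \approx -0.047426$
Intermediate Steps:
$\frac{13 \left(H{\left(-6 + 2,8 \right)} + 122\right)}{-32345} = \frac{13 \left(\left(-6 + 2\right) + 122\right)}{-32345} = 13 \left(-4 + 122\right) \left(- \frac{1}{32345}\right) = 13 \cdot 118 \left(- \frac{1}{32345}\right) = 1534 \left(- \frac{1}{32345}\right) = - \frac{1534}{32345}$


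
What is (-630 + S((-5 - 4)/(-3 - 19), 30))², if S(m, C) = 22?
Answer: 369664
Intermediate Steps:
(-630 + S((-5 - 4)/(-3 - 19), 30))² = (-630 + 22)² = (-608)² = 369664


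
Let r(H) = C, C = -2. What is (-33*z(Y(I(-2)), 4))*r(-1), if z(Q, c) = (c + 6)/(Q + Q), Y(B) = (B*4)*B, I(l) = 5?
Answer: 33/10 ≈ 3.3000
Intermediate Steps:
r(H) = -2
Y(B) = 4*B² (Y(B) = (4*B)*B = 4*B²)
z(Q, c) = (6 + c)/(2*Q) (z(Q, c) = (6 + c)/((2*Q)) = (6 + c)*(1/(2*Q)) = (6 + c)/(2*Q))
(-33*z(Y(I(-2)), 4))*r(-1) = -33*(6 + 4)/(2*(4*5²))*(-2) = -33*10/(2*(4*25))*(-2) = -33*10/(2*100)*(-2) = -33*1/20*(-2) = -33/20*(-2) = 33/10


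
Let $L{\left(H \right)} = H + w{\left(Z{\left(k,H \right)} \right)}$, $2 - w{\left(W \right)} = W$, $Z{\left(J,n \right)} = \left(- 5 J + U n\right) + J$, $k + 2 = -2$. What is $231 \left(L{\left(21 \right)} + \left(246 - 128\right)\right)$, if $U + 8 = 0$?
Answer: $67683$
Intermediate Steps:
$U = -8$ ($U = -8 + 0 = -8$)
$k = -4$ ($k = -2 - 2 = -4$)
$Z{\left(J,n \right)} = - 8 n - 4 J$ ($Z{\left(J,n \right)} = \left(- 5 J - 8 n\right) + J = \left(- 8 n - 5 J\right) + J = - 8 n - 4 J$)
$w{\left(W \right)} = 2 - W$
$L{\left(H \right)} = -14 + 9 H$ ($L{\left(H \right)} = H - \left(-2 + 16 - 8 H\right) = H - \left(14 - 8 H\right) = H + \left(2 + \left(-16 + 8 H\right)\right) = H + \left(-14 + 8 H\right) = -14 + 9 H$)
$231 \left(L{\left(21 \right)} + \left(246 - 128\right)\right) = 231 \left(\left(-14 + 9 \cdot 21\right) + \left(246 - 128\right)\right) = 231 \left(\left(-14 + 189\right) + 118\right) = 231 \left(175 + 118\right) = 231 \cdot 293 = 67683$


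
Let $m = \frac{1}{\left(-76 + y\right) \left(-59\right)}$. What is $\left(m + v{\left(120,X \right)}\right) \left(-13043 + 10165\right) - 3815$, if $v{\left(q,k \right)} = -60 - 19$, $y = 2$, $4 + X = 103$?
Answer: $\frac{488001662}{2183} \approx 2.2355 \cdot 10^{5}$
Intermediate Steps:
$X = 99$ ($X = -4 + 103 = 99$)
$v{\left(q,k \right)} = -79$
$m = \frac{1}{4366}$ ($m = \frac{1}{\left(-76 + 2\right) \left(-59\right)} = \frac{1}{\left(-74\right) \left(-59\right)} = \frac{1}{4366} \approx 0.00022904$)
$\left(m + v{\left(120,X \right)}\right) \left(-13043 + 10165\right) - 3815 = \left(\frac{1}{4366} - 79\right) \left(-13043 + 10165\right) - 3815 = \left(- \frac{344913}{4366}\right) \left(-2878\right) - 3815 = \frac{496329807}{2183} - 3815 = \frac{488001662}{2183}$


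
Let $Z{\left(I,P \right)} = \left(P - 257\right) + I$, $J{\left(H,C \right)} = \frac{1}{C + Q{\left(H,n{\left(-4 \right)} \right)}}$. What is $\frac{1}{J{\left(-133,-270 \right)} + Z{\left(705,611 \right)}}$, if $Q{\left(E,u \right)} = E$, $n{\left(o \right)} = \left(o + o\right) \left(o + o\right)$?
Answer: $\frac{403}{426776} \approx 0.00094429$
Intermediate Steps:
$n{\left(o \right)} = 4 o^{2}$ ($n{\left(o \right)} = 2 o 2 o = 4 o^{2}$)
$J{\left(H,C \right)} = \frac{1}{C + H}$
$Z{\left(I,P \right)} = -257 + I + P$ ($Z{\left(I,P \right)} = \left(-257 + P\right) + I = -257 + I + P$)
$\frac{1}{J{\left(-133,-270 \right)} + Z{\left(705,611 \right)}} = \frac{1}{\frac{1}{-270 - 133} + \left(-257 + 705 + 611\right)} = \frac{1}{\frac{1}{-403} + 1059} = \frac{1}{- \frac{1}{403} + 1059} = \frac{1}{\frac{426776}{403}} = \frac{403}{426776}$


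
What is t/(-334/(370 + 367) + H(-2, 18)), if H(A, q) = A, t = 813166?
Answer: -299651671/904 ≈ -3.3147e+5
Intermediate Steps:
t/(-334/(370 + 367) + H(-2, 18)) = 813166/(-334/(370 + 367) - 2) = 813166/(-334/737 - 2) = 813166/(-1808/737) = 813166*(-737/1808) = -299651671/904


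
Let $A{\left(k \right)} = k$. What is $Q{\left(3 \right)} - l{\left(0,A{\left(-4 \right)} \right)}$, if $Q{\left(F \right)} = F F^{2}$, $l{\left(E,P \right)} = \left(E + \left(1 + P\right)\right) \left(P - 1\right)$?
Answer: $12$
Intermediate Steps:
$l{\left(E,P \right)} = \left(-1 + P\right) \left(1 + E + P\right)$ ($l{\left(E,P \right)} = \left(1 + E + P\right) \left(-1 + P\right) = \left(-1 + P\right) \left(1 + E + P\right)$)
$Q{\left(F \right)} = F^{3}$
$Q{\left(3 \right)} - l{\left(0,A{\left(-4 \right)} \right)} = 3^{3} - \left(-1 + \left(-4\right)^{2} - 0 + 0 \left(-4\right)\right) = 27 - \left(-1 + 16 + 0 + 0\right) = 27 - 15 = 12$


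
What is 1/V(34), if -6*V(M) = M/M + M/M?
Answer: -3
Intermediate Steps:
V(M) = -⅓ (V(M) = -(M/M + M/M)/6 = -(1 + 1)/6 = -⅙*2 = -⅓)
1/V(34) = 1/(-⅓) = -3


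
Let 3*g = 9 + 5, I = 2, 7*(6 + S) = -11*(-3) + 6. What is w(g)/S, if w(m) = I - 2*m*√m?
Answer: -14/3 + 196*√42/27 ≈ 42.379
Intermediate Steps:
S = -3/7 (S = -6 + (-11*(-3) + 6)/7 = -6 + (33 + 6)/7 = -6 + (⅐)*39 = -6 + 39/7 = -3/7 ≈ -0.42857)
g = 14/3 (g = (9 + 5)/3 = (⅓)*14 = 14/3 ≈ 4.6667)
w(m) = 2 - 2*m^(3/2) (w(m) = 2 - 2*m*√m = 2 - 2*m^(3/2))
w(g)/S = (2 - 28*√42/9)/(-3/7) = (2 - 28*√42/9)*(-7/3) = -14/3 + 196*√42/27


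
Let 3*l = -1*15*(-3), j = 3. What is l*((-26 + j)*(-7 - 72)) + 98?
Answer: 27353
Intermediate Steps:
l = 15 (l = (-1*15*(-3))/3 = (-15*(-3))/3 = (⅓)*45 = 15)
l*((-26 + j)*(-7 - 72)) + 98 = 15*((-26 + 3)*(-7 - 72)) + 98 = 15*(-23*(-79)) + 98 = 15*1817 + 98 = 27255 + 98 = 27353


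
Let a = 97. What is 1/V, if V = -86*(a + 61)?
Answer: -1/13588 ≈ -7.3594e-5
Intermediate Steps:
V = -13588 (V = -86*(97 + 61) = -86*158 = -13588)
1/V = 1/(-13588) = -1/13588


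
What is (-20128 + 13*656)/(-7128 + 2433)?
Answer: 2320/939 ≈ 2.4707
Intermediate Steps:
(-20128 + 13*656)/(-7128 + 2433) = (-20128 + 8528)/(-4695) = -11600*(-1/4695) = 2320/939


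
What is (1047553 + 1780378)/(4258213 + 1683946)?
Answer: 2827931/5942159 ≈ 0.47591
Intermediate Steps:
(1047553 + 1780378)/(4258213 + 1683946) = 2827931/5942159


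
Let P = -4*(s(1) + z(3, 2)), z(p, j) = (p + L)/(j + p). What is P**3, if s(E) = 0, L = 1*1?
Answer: -4096/125 ≈ -32.768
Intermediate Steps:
L = 1
z(p, j) = (1 + p)/(j + p) (z(p, j) = (p + 1)/(j + p) = (1 + p)/(j + p))
P = -16/5 (P = -4*(0 + (1 + 3)/(2 + 3)) = -4*(0 + 4/5) = -4*4/5 = -16/5 ≈ -3.2000)
P**3 = (-16/5)**3 = -4096/125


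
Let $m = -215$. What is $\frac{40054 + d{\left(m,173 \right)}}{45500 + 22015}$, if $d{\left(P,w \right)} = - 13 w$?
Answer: $\frac{7561}{13503} \approx 0.55995$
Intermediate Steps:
$\frac{40054 + d{\left(m,173 \right)}}{45500 + 22015} = \frac{40054 - 2249}{45500 + 22015} = \frac{40054 - 2249}{67515} = 37805 \cdot \frac{1}{67515} = \frac{7561}{13503}$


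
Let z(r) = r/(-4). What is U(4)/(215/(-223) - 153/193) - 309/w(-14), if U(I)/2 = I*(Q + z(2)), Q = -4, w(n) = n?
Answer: 459759/10802 ≈ 42.562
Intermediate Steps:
z(r) = -r/4 (z(r) = r*(-¼) = -r/4)
U(I) = -9*I (U(I) = 2*(I*(-4 - ¼*2)) = 2*(I*(-4 - ½)) = 2*(I*(-9/2)) = 2*(-9*I/2) = -9*I)
U(4)/(215/(-223) - 153/193) - 309/w(-14) = (-9*4)/(215/(-223) - 153/193) - 309/(-14) = -36/(215*(-1/223) - 153*1/193) - 309*(-1/14) = -36/(-215/223 - 153/193) + 309/14 = -36/(-75614/43039) + 309/14 = -36*(-43039/75614) + 309/14 = 774702/37807 + 309/14 = 459759/10802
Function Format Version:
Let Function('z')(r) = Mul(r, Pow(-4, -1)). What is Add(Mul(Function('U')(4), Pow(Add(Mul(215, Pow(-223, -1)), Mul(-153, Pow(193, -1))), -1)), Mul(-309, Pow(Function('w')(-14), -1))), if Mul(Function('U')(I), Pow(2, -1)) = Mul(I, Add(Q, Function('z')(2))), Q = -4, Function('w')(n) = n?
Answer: Rational(459759, 10802) ≈ 42.562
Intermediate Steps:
Function('z')(r) = Mul(Rational(-1, 4), r) (Function('z')(r) = Mul(r, Rational(-1, 4)) = Mul(Rational(-1, 4), r))
Function('U')(I) = Mul(-9, I) (Function('U')(I) = Mul(2, Mul(I, Add(-4, Mul(Rational(-1, 4), 2)))) = Mul(2, Mul(I, Add(-4, Rational(-1, 2)))) = Mul(2, Mul(I, Rational(-9, 2))) = Mul(2, Mul(Rational(-9, 2), I)) = Mul(-9, I))
Add(Mul(Function('U')(4), Pow(Add(Mul(215, Pow(-223, -1)), Mul(-153, Pow(193, -1))), -1)), Mul(-309, Pow(Function('w')(-14), -1))) = Add(Mul(Mul(-9, 4), Pow(Add(Mul(215, Pow(-223, -1)), Mul(-153, Pow(193, -1))), -1)), Mul(-309, Pow(-14, -1))) = Add(Mul(-36, Pow(Add(Mul(215, Rational(-1, 223)), Mul(-153, Rational(1, 193))), -1)), Mul(-309, Rational(-1, 14))) = Add(Mul(-36, Pow(Add(Rational(-215, 223), Rational(-153, 193)), -1)), Rational(309, 14)) = Add(Mul(-36, Pow(Rational(-75614, 43039), -1)), Rational(309, 14)) = Add(Mul(-36, Rational(-43039, 75614)), Rational(309, 14)) = Add(Rational(774702, 37807), Rational(309, 14)) = Rational(459759, 10802)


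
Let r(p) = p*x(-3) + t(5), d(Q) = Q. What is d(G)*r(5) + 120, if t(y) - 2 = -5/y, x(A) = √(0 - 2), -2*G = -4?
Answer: 122 + 10*I*√2 ≈ 122.0 + 14.142*I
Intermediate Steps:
G = 2 (G = -½*(-4) = 2)
x(A) = I*√2 (x(A) = √(-2) = I*√2)
t(y) = 2 - 5/y
r(p) = 1 + I*p*√2 (r(p) = p*(I*√2) + (2 - 5/5) = I*p*√2 + (2 - 5*⅕) = I*p*√2 + (2 - 1) = I*p*√2 + 1 = 1 + I*p*√2)
d(G)*r(5) + 120 = 2*(1 + I*5*√2) + 120 = 2*(1 + 5*I*√2) + 120 = (2 + 10*I*√2) + 120 = 122 + 10*I*√2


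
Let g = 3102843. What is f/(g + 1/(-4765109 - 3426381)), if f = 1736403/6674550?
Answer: 474124260349/5654880644239261465 ≈ 8.3843e-8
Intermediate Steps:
f = 578801/2224850 (f = 1736403*(1/6674550) = 578801/2224850 ≈ 0.26015)
f/(g + 1/(-4765109 - 3426381)) = 578801/(2224850*(3102843 + 1/(-4765109 - 3426381))) = 578801/(2224850*(3102843 + 1/(-8191490))) = 578801/(2224850*(3102843 - 1/8191490)) = 578801/(2224850*(25416907406069/8191490)) = (578801/2224850)*(8191490/25416907406069) = 474124260349/5654880644239261465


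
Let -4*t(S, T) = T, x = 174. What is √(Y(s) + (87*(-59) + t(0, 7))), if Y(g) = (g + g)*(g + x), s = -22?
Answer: 19*I*√131/2 ≈ 108.73*I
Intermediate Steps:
t(S, T) = -T/4
Y(g) = 2*g*(174 + g) (Y(g) = (g + g)*(g + 174) = (2*g)*(174 + g) = 2*g*(174 + g))
√(Y(s) + (87*(-59) + t(0, 7))) = √(2*(-22)*(174 - 22) + (87*(-59) - ¼*7)) = √(2*(-22)*152 + (-5133 - 7/4)) = √(-6688 - 20539/4) = √(-47291/4) = 19*I*√131/2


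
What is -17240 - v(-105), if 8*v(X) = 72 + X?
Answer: -137887/8 ≈ -17236.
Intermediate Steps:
v(X) = 9 + X/8 (v(X) = (72 + X)/8 = 9 + X/8)
-17240 - v(-105) = -17240 - (9 + (⅛)*(-105)) = -17240 - (9 - 105/8) = -17240 - 1*(-33/8) = -17240 + 33/8 = -137887/8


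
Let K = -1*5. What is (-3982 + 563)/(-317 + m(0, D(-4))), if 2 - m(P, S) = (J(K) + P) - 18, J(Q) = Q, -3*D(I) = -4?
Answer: 3419/292 ≈ 11.709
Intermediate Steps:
K = -5
D(I) = 4/3 (D(I) = -1/3*(-4) = 4/3)
m(P, S) = 25 - P (m(P, S) = 2 - ((-5 + P) - 18) = 2 - (-23 + P) = 2 + (23 - P) = 25 - P)
(-3982 + 563)/(-317 + m(0, D(-4))) = (-3982 + 563)/(-317 + (25 - 1*0)) = -3419/(-317 + (25 + 0)) = -3419/(-317 + 25) = -3419/(-292) = -3419*(-1/292) = 3419/292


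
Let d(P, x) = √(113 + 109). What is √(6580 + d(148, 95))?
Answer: √(6580 + √222) ≈ 81.209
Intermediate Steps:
d(P, x) = √222
√(6580 + d(148, 95)) = √(6580 + √222)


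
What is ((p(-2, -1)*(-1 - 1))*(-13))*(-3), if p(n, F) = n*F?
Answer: -156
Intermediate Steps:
p(n, F) = F*n
((p(-2, -1)*(-1 - 1))*(-13))*(-3) = (((-1*(-2))*(-1 - 1))*(-13))*(-3) = ((2*(-2))*(-13))*(-3) = -4*(-13)*(-3) = 52*(-3) = -156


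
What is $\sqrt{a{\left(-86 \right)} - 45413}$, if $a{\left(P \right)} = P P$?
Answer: $i \sqrt{38017} \approx 194.98 i$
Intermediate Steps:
$a{\left(P \right)} = P^{2}$
$\sqrt{a{\left(-86 \right)} - 45413} = \sqrt{\left(-86\right)^{2} - 45413} = \sqrt{7396 - 45413} = \sqrt{-38017} = i \sqrt{38017}$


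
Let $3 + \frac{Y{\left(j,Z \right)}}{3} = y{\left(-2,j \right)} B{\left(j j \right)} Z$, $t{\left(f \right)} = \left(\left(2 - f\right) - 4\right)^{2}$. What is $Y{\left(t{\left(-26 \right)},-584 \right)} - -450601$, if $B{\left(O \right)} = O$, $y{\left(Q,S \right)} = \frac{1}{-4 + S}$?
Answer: $- \frac{80883232}{143} \approx -5.6562 \cdot 10^{5}$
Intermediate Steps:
$t{\left(f \right)} = \left(-2 - f\right)^{2}$
$Y{\left(j,Z \right)} = -9 + \frac{3 Z j^{2}}{-4 + j}$ ($Y{\left(j,Z \right)} = -9 + 3 \frac{j j}{-4 + j} Z = -9 + 3 \frac{j^{2}}{-4 + j} Z = -9 + 3 \frac{Z j^{2}}{-4 + j} = -9 + \frac{3 Z j^{2}}{-4 + j}$)
$Y{\left(t{\left(-26 \right)},-584 \right)} - -450601 = \frac{3 \left(12 - 3 \left(2 - 26\right)^{2} - 584 \left(\left(2 - 26\right)^{2}\right)^{2}\right)}{-4 + \left(2 - 26\right)^{2}} - -450601 = \frac{3 \left(12 - 3 \left(-24\right)^{2} - 584 \left(\left(-24\right)^{2}\right)^{2}\right)}{-4 + \left(-24\right)^{2}} + 450601 = \frac{3 \left(12 - 1728 - 584 \cdot 576^{2}\right)}{-4 + 576} + 450601 = \frac{3 \left(12 - 1728 - 193757184\right)}{572} + 450601 = 3 \cdot \frac{1}{572} \left(12 - 1728 - 193757184\right) + 450601 = 3 \cdot \frac{1}{572} \left(-193758900\right) + 450601 = - \frac{145319175}{143} + 450601 = - \frac{80883232}{143}$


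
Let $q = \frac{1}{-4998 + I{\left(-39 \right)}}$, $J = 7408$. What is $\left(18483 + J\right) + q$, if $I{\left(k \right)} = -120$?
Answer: $\frac{132510137}{5118} \approx 25891.0$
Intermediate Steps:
$q = - \frac{1}{5118}$ ($q = \frac{1}{-4998 - 120} = \frac{1}{-5118} = - \frac{1}{5118} \approx -0.00019539$)
$\left(18483 + J\right) + q = \left(18483 + 7408\right) - \frac{1}{5118} = 25891 - \frac{1}{5118} = \frac{132510137}{5118}$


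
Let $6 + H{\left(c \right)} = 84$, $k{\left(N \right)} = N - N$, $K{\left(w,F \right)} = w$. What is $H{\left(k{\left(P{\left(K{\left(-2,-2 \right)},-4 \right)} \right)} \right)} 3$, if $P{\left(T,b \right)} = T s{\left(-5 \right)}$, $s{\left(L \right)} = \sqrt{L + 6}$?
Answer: $234$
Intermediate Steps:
$s{\left(L \right)} = \sqrt{6 + L}$
$P{\left(T,b \right)} = T$ ($P{\left(T,b \right)} = T \sqrt{6 - 5} = T \sqrt{1} = T 1 = T$)
$k{\left(N \right)} = 0$
$H{\left(c \right)} = 78$ ($H{\left(c \right)} = -6 + 84 = 78$)
$H{\left(k{\left(P{\left(K{\left(-2,-2 \right)},-4 \right)} \right)} \right)} 3 = 78 \cdot 3 = 234$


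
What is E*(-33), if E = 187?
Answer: -6171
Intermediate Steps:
E*(-33) = 187*(-33) = -6171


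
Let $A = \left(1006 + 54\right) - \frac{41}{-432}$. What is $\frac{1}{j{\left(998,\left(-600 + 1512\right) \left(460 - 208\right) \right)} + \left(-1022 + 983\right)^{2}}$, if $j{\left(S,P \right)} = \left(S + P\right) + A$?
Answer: $\frac{432}{100830137} \approx 4.2844 \cdot 10^{-6}$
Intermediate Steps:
$A = \frac{457961}{432}$ ($A = 1060 - - \frac{41}{432} = 1060 + \frac{41}{432} = \frac{457961}{432} \approx 1060.1$)
$j{\left(S,P \right)} = \frac{457961}{432} + P + S$ ($j{\left(S,P \right)} = \left(S + P\right) + \frac{457961}{432} = \left(P + S\right) + \frac{457961}{432} = \frac{457961}{432} + P + S$)
$\frac{1}{j{\left(998,\left(-600 + 1512\right) \left(460 - 208\right) \right)} + \left(-1022 + 983\right)^{2}} = \frac{1}{\left(\frac{457961}{432} + \left(-600 + 1512\right) \left(460 - 208\right) + 998\right) + \left(-1022 + 983\right)^{2}} = \frac{1}{\left(\frac{457961}{432} + 912 \cdot 252 + 998\right) + \left(-39\right)^{2}} = \frac{1}{\left(\frac{457961}{432} + 229824 + 998\right) + 1521} = \frac{1}{\frac{100173065}{432} + 1521} = \frac{1}{\frac{100830137}{432}} = \frac{432}{100830137}$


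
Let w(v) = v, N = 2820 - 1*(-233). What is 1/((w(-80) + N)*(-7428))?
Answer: -1/22083444 ≈ -4.5283e-8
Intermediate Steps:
N = 3053 (N = 2820 + 233 = 3053)
1/((w(-80) + N)*(-7428)) = 1/((-80 + 3053)*(-7428)) = -1/7428/2973 = (1/2973)*(-1/7428) = -1/22083444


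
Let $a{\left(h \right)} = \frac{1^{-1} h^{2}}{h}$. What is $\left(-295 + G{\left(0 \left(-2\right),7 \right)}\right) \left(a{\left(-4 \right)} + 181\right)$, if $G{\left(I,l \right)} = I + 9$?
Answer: $-50622$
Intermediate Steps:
$G{\left(I,l \right)} = 9 + I$
$a{\left(h \right)} = h$ ($a{\left(h \right)} = \frac{1 h^{2}}{h} = \frac{h^{2}}{h} = h$)
$\left(-295 + G{\left(0 \left(-2\right),7 \right)}\right) \left(a{\left(-4 \right)} + 181\right) = \left(-295 + \left(9 + 0 \left(-2\right)\right)\right) \left(-4 + 181\right) = \left(-295 + \left(9 + 0\right)\right) 177 = \left(-295 + 9\right) 177 = \left(-286\right) 177 = -50622$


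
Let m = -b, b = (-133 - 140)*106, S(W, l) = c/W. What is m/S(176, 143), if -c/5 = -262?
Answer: 2546544/655 ≈ 3887.9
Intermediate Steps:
c = 1310 (c = -5*(-262) = 1310)
S(W, l) = 1310/W
b = -28938 (b = -273*106 = -28938)
m = 28938 (m = -1*(-28938) = 28938)
m/S(176, 143) = 28938/((1310/176)) = 28938/((1310*(1/176))) = 28938/(655/88) = 28938*(88/655) = 2546544/655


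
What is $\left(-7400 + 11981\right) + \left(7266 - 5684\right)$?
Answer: $6163$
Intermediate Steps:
$\left(-7400 + 11981\right) + \left(7266 - 5684\right) = 4581 + \left(7266 - 5684\right) = 4581 + 1582 = 6163$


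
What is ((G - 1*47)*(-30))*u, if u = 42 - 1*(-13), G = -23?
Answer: 115500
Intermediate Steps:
u = 55 (u = 42 + 13 = 55)
((G - 1*47)*(-30))*u = ((-23 - 1*47)*(-30))*55 = ((-23 - 47)*(-30))*55 = -70*(-30)*55 = 2100*55 = 115500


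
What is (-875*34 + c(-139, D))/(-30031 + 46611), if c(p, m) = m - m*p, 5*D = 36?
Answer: -14371/8290 ≈ -1.7335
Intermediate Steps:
D = 36/5 (D = (1/5)*36 = 36/5 ≈ 7.2000)
c(p, m) = m - m*p
(-875*34 + c(-139, D))/(-30031 + 46611) = (-875*34 + 36*(1 - 1*(-139))/5)/(-30031 + 46611) = (-29750 + 36*(1 + 139)/5)/16580 = (-29750 + (36/5)*140)*(1/16580) = (-29750 + 1008)*(1/16580) = -28742*1/16580 = -14371/8290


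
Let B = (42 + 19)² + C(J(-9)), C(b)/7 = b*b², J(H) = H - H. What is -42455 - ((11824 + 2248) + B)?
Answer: -60248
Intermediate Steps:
J(H) = 0
C(b) = 7*b³ (C(b) = 7*(b*b²) = 7*b³)
B = 3721 (B = (42 + 19)² + 7*0³ = 61² + 7*0 = 3721 + 0 = 3721)
-42455 - ((11824 + 2248) + B) = -42455 - ((11824 + 2248) + 3721) = -42455 - (14072 + 3721) = -42455 - 1*17793 = -42455 - 17793 = -60248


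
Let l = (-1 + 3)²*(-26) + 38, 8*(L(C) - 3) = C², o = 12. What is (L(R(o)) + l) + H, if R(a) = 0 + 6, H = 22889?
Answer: 45661/2 ≈ 22831.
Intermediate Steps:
R(a) = 6
L(C) = 3 + C²/8
l = -66 (l = 2²*(-26) + 38 = 4*(-26) + 38 = -104 + 38 = -66)
(L(R(o)) + l) + H = ((3 + (⅛)*6²) - 66) + 22889 = ((3 + (⅛)*36) - 66) + 22889 = ((3 + 9/2) - 66) + 22889 = (15/2 - 66) + 22889 = -117/2 + 22889 = 45661/2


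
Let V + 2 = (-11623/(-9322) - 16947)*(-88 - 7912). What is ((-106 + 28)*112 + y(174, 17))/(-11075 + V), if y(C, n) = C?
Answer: -225466/3569613639 ≈ -6.3163e-5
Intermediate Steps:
V = 10709715842/79 (V = -2 + (-11623/(-9322) - 16947)*(-88 - 7912) = -2 + (-11623*(-1/9322) - 16947)*(-8000) = -2 + (197/158 - 16947)*(-8000) = -2 - 2677429/158*(-8000) = -2 + 10709716000/79 = 10709715842/79 ≈ 1.3557e+8)
((-106 + 28)*112 + y(174, 17))/(-11075 + V) = ((-106 + 28)*112 + 174)/(-11075 + 10709715842/79) = (-78*112 + 174)/(10708840917/79) = (-8736 + 174)*(79/10708840917) = -8562*79/10708840917 = -225466/3569613639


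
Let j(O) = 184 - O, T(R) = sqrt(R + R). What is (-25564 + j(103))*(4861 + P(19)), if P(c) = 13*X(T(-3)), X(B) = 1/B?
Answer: -123872863 + 331279*I*sqrt(6)/6 ≈ -1.2387e+8 + 1.3524e+5*I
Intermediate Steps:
T(R) = sqrt(2)*sqrt(R) (T(R) = sqrt(2*R) = sqrt(2)*sqrt(R))
P(c) = -13*I*sqrt(6)/6 (P(c) = 13/((sqrt(2)*sqrt(-3))) = 13/((sqrt(2)*(I*sqrt(3)))) = 13/((I*sqrt(6))) = 13*(-I*sqrt(6)/6) = -13*I*sqrt(6)/6)
(-25564 + j(103))*(4861 + P(19)) = (-25564 + (184 - 1*103))*(4861 - 13*I*sqrt(6)/6) = (-25564 + (184 - 103))*(4861 - 13*I*sqrt(6)/6) = (-25564 + 81)*(4861 - 13*I*sqrt(6)/6) = -25483*(4861 - 13*I*sqrt(6)/6) = -123872863 + 331279*I*sqrt(6)/6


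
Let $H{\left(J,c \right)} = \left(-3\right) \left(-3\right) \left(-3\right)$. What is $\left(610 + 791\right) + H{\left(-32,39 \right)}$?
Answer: $1374$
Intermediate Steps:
$H{\left(J,c \right)} = -27$ ($H{\left(J,c \right)} = 9 \left(-3\right) = -27$)
$\left(610 + 791\right) + H{\left(-32,39 \right)} = \left(610 + 791\right) - 27 = 1401 - 27 = 1374$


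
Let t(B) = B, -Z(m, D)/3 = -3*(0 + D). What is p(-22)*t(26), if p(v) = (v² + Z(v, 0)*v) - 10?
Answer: 12324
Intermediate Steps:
Z(m, D) = 9*D (Z(m, D) = -(-9)*(0 + D) = -(-9)*D = 9*D)
p(v) = -10 + v² (p(v) = (v² + (9*0)*v) - 10 = (v² + 0*v) - 10 = (v² + 0) - 10 = v² - 10 = -10 + v²)
p(-22)*t(26) = (-10 + (-22)²)*26 = (-10 + 484)*26 = 474*26 = 12324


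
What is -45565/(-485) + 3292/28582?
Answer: 130393545/1386227 ≈ 94.064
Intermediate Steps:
-45565/(-485) + 3292/28582 = -45565*(-1/485) + 3292*(1/28582) = 9113/97 + 1646/14291 = 130393545/1386227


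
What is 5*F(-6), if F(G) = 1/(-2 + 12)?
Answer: ½ ≈ 0.50000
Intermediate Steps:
F(G) = ⅒ (F(G) = 1/10 = ⅒)
5*F(-6) = 5*(⅒) = ½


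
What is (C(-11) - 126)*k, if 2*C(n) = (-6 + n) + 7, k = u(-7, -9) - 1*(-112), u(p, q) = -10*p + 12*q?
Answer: -9694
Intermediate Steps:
k = 74 (k = (-10*(-7) + 12*(-9)) - 1*(-112) = (70 - 108) + 112 = -38 + 112 = 74)
C(n) = ½ + n/2 (C(n) = ((-6 + n) + 7)/2 = (1 + n)/2 = ½ + n/2)
(C(-11) - 126)*k = ((½ + (½)*(-11)) - 126)*74 = ((½ - 11/2) - 126)*74 = (-5 - 126)*74 = -131*74 = -9694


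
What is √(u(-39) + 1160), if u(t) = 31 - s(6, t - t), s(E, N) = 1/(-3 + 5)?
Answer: √4762/2 ≈ 34.504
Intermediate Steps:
s(E, N) = ½ (s(E, N) = 1/2 = ½)
u(t) = 61/2 (u(t) = 31 - 1*½ = 31 - ½ = 61/2)
√(u(-39) + 1160) = √(61/2 + 1160) = √(2381/2) = √4762/2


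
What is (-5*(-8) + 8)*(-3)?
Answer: -144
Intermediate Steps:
(-5*(-8) + 8)*(-3) = (40 + 8)*(-3) = 48*(-3) = -144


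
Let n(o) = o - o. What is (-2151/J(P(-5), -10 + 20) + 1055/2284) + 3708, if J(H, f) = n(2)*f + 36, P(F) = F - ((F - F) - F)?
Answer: 4166829/1142 ≈ 3648.7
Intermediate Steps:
n(o) = 0
P(F) = 2*F (P(F) = F - (0 - F) = F - (-1)*F = F + F = 2*F)
J(H, f) = 36 (J(H, f) = 0*f + 36 = 0 + 36 = 36)
(-2151/J(P(-5), -10 + 20) + 1055/2284) + 3708 = (-2151/36 + 1055/2284) + 3708 = (-2151*1/36 + 1055*(1/2284)) + 3708 = (-239/4 + 1055/2284) + 3708 = -67707/1142 + 3708 = 4166829/1142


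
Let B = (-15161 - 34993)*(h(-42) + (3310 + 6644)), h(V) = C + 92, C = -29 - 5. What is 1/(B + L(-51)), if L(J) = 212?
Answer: -1/502141636 ≈ -1.9915e-9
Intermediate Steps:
C = -34
h(V) = 58 (h(V) = -34 + 92 = 58)
B = -502141848 (B = (-15161 - 34993)*(58 + (3310 + 6644)) = -50154*(58 + 9954) = -50154*10012 = -502141848)
1/(B + L(-51)) = 1/(-502141848 + 212) = 1/(-502141636) = -1/502141636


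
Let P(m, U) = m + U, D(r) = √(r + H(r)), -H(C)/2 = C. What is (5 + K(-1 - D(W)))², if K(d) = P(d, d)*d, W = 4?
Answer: -63 - 16*I ≈ -63.0 - 16.0*I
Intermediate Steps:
H(C) = -2*C
D(r) = √(-r) (D(r) = √(r - 2*r) = √(-r))
P(m, U) = U + m
K(d) = 2*d² (K(d) = (d + d)*d = (2*d)*d = 2*d²)
(5 + K(-1 - D(W)))² = (5 + 2*(-1 - √(-1*4))²)² = (5 + 2*(-1 - √(-4))²)² = (5 + 2*(-1 - 2*I)²)²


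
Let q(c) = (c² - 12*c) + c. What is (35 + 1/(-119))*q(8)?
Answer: -99936/119 ≈ -839.80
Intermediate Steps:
q(c) = c² - 11*c
(35 + 1/(-119))*q(8) = (35 + 1/(-119))*(8*(-11 + 8)) = (35 - 1/119)*(8*(-3)) = (4164/119)*(-24) = -99936/119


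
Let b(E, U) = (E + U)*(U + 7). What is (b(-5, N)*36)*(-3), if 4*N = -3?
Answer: 15525/4 ≈ 3881.3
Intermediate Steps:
N = -3/4 (N = (1/4)*(-3) = -3/4 ≈ -0.75000)
b(E, U) = (7 + U)*(E + U) (b(E, U) = (E + U)*(7 + U) = (7 + U)*(E + U))
(b(-5, N)*36)*(-3) = (((-3/4)**2 + 7*(-5) + 7*(-3/4) - 5*(-3/4))*36)*(-3) = ((9/16 - 35 - 21/4 + 15/4)*36)*(-3) = -575/16*36*(-3) = -5175/4*(-3) = 15525/4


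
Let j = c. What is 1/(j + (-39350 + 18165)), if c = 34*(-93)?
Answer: -1/24347 ≈ -4.1073e-5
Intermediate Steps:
c = -3162
j = -3162
1/(j + (-39350 + 18165)) = 1/(-3162 + (-39350 + 18165)) = 1/(-3162 - 21185) = 1/(-24347) = -1/24347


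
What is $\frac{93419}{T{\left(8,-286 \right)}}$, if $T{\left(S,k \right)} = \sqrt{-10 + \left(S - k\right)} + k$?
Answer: $- \frac{13358917}{40756} - \frac{93419 \sqrt{71}}{40756} \approx -347.09$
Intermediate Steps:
$T{\left(S,k \right)} = k + \sqrt{-10 + S - k}$ ($T{\left(S,k \right)} = \sqrt{-10 + S - k} + k = k + \sqrt{-10 + S - k}$)
$\frac{93419}{T{\left(8,-286 \right)}} = \frac{93419}{-286 + \sqrt{-10 + 8 - -286}} = \frac{93419}{-286 + \sqrt{-10 + 8 + 286}} = \frac{93419}{-286 + \sqrt{284}} = \frac{93419}{-286 + 2 \sqrt{71}}$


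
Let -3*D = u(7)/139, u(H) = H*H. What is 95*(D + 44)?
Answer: 1738405/417 ≈ 4168.8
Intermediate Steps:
u(H) = H²
D = -49/417 (D = -7²/(3*139) = -49/(3*139) = -⅓*49/139 = -49/417 ≈ -0.11751)
95*(D + 44) = 95*(-49/417 + 44) = 95*(18299/417) = 1738405/417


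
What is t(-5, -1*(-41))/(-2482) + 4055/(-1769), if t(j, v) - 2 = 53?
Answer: -10161805/4390658 ≈ -2.3144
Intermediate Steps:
t(j, v) = 55 (t(j, v) = 2 + 53 = 55)
t(-5, -1*(-41))/(-2482) + 4055/(-1769) = 55/(-2482) + 4055/(-1769) = 55*(-1/2482) + 4055*(-1/1769) = -55/2482 - 4055/1769 = -10161805/4390658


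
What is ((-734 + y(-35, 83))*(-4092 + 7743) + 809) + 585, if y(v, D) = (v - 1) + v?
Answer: -2937661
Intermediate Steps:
y(v, D) = -1 + 2*v (y(v, D) = (-1 + v) + v = -1 + 2*v)
((-734 + y(-35, 83))*(-4092 + 7743) + 809) + 585 = ((-734 + (-1 + 2*(-35)))*(-4092 + 7743) + 809) + 585 = ((-734 + (-1 - 70))*3651 + 809) + 585 = ((-734 - 71)*3651 + 809) + 585 = (-805*3651 + 809) + 585 = (-2939055 + 809) + 585 = -2938246 + 585 = -2937661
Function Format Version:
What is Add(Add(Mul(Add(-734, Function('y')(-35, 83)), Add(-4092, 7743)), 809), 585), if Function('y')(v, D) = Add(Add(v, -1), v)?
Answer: -2937661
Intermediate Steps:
Function('y')(v, D) = Add(-1, Mul(2, v)) (Function('y')(v, D) = Add(Add(-1, v), v) = Add(-1, Mul(2, v)))
Add(Add(Mul(Add(-734, Function('y')(-35, 83)), Add(-4092, 7743)), 809), 585) = Add(Add(Mul(Add(-734, Add(-1, Mul(2, -35))), Add(-4092, 7743)), 809), 585) = Add(Add(Mul(Add(-734, Add(-1, -70)), 3651), 809), 585) = Add(Add(Mul(Add(-734, -71), 3651), 809), 585) = Add(Add(Mul(-805, 3651), 809), 585) = Add(Add(-2939055, 809), 585) = Add(-2938246, 585) = -2937661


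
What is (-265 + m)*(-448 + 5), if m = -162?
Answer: 189161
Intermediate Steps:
(-265 + m)*(-448 + 5) = (-265 - 162)*(-448 + 5) = -427*(-443) = 189161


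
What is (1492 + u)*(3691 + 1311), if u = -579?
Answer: 4566826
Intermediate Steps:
(1492 + u)*(3691 + 1311) = (1492 - 579)*(3691 + 1311) = 913*5002 = 4566826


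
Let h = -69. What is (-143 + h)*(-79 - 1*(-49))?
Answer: 6360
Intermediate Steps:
(-143 + h)*(-79 - 1*(-49)) = (-143 - 69)*(-79 - 1*(-49)) = -212*(-79 + 49) = -212*(-30) = 6360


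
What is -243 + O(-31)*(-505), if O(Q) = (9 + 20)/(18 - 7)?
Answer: -17318/11 ≈ -1574.4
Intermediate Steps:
O(Q) = 29/11
-243 + O(-31)*(-505) = -243 + (29/11)*(-505) = -243 - 14645/11 = -17318/11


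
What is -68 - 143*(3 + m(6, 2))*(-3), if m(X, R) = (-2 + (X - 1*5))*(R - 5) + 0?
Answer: 2506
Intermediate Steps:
m(X, R) = (-7 + X)*(-5 + R) (m(X, R) = (-2 + (X - 5))*(-5 + R) + 0 = (-2 + (-5 + X))*(-5 + R) + 0 = (-7 + X)*(-5 + R) + 0 = (-7 + X)*(-5 + R))
-68 - 143*(3 + m(6, 2))*(-3) = -68 - 143*(3 + (35 - 7*2 - 5*6 + 2*6))*(-3) = -68 - 143*(3 + (35 - 14 - 30 + 12))*(-3) = -68 - 143*(3 + 3)*(-3) = -68 - 858*(-3) = -68 - 143*(-18) = -68 + 2574 = 2506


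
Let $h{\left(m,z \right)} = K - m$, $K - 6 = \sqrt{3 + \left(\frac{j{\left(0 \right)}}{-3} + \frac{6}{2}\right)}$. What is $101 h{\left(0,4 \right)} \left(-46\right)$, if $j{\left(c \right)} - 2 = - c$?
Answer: $-27876 - \frac{18584 \sqrt{3}}{3} \approx -38606.0$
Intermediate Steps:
$j{\left(c \right)} = 2 - c$
$K = 6 + \frac{4 \sqrt{3}}{3}$ ($K = 6 + \sqrt{3 + \left(\frac{2 - 0}{-3} + \frac{6}{2}\right)} = 6 + \sqrt{3 + \left(\left(2 + 0\right) \left(- \frac{1}{3}\right) + 6 \cdot \frac{1}{2}\right)} = 6 + \sqrt{3 + \left(2 \left(- \frac{1}{3}\right) + 3\right)} = 6 + \sqrt{3 + \left(- \frac{2}{3} + 3\right)} = 6 + \sqrt{3 + \frac{7}{3}} = 6 + \sqrt{\frac{16}{3}} = 6 + \frac{4 \sqrt{3}}{3} \approx 8.3094$)
$h{\left(m,z \right)} = 6 - m + \frac{4 \sqrt{3}}{3}$ ($h{\left(m,z \right)} = \left(6 + \frac{4 \sqrt{3}}{3}\right) - m = 6 - m + \frac{4 \sqrt{3}}{3}$)
$101 h{\left(0,4 \right)} \left(-46\right) = 101 \left(6 - 0 + \frac{4 \sqrt{3}}{3}\right) \left(-46\right) = 101 \left(6 + 0 + \frac{4 \sqrt{3}}{3}\right) \left(-46\right) = 101 \left(6 + \frac{4 \sqrt{3}}{3}\right) \left(-46\right) = \left(606 + \frac{404 \sqrt{3}}{3}\right) \left(-46\right) = -27876 - \frac{18584 \sqrt{3}}{3}$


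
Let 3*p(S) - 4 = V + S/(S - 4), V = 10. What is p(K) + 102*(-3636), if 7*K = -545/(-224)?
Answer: -6371872199/17181 ≈ -3.7087e+5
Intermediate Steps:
K = 545/1568 (K = (-545/(-224))/7 = (-545*(-1/224))/7 = (⅐)*(545/224) = 545/1568 ≈ 0.34758)
p(S) = 14/3 + S/(3*(-4 + S)) (p(S) = 4/3 + (10 + S/(S - 4))/3 = 4/3 + (10 + S/(-4 + S))/3 = 4/3 + (10/3 + S/(3*(-4 + S))) = 14/3 + S/(3*(-4 + S)))
p(K) + 102*(-3636) = (-56 + 15*(545/1568))/(3*(-4 + 545/1568)) + 102*(-3636) = (-56 + 8175/1568)/(3*(-5727/1568)) - 370872 = (⅓)*(-1568/5727)*(-79633/1568) - 370872 = 79633/17181 - 370872 = -6371872199/17181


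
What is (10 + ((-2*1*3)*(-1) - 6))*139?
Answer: 1390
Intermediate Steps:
(10 + ((-2*1*3)*(-1) - 6))*139 = (10 + (-2*3*(-1) - 6))*139 = (10 + (-6*(-1) - 6))*139 = (10 + (6 - 6))*139 = (10 + 0)*139 = 10*139 = 1390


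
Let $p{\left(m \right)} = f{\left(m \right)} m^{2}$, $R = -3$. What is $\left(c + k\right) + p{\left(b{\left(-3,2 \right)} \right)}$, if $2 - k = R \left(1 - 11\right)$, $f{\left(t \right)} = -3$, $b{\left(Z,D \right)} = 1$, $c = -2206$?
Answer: $-2237$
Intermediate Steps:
$k = -28$ ($k = 2 - - 3 \left(1 - 11\right) = 2 - \left(-3\right) \left(-10\right) = 2 - 30 = -28$)
$p{\left(m \right)} = - 3 m^{2}$
$\left(c + k\right) + p{\left(b{\left(-3,2 \right)} \right)} = \left(-2206 - 28\right) - 3 \cdot 1^{2} = -2234 - 3 = -2237$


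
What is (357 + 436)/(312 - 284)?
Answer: 793/28 ≈ 28.321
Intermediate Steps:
(357 + 436)/(312 - 284) = 793/28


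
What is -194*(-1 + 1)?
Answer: 0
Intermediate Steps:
-194*(-1 + 1) = -194*0 = 0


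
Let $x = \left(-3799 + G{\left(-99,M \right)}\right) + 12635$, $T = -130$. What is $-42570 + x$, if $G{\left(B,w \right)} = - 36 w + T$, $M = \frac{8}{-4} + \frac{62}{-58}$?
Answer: $- \frac{978852}{29} \approx -33754.0$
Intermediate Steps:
$M = - \frac{89}{29}$ ($M = 8 \left(- \frac{1}{4}\right) + 62 \left(- \frac{1}{58}\right) = -2 - \frac{31}{29} = - \frac{89}{29} \approx -3.069$)
$G{\left(B,w \right)} = -130 - 36 w$ ($G{\left(B,w \right)} = - 36 w - 130 = -130 - 36 w$)
$x = \frac{255678}{29}$ ($x = \left(-3799 - \frac{566}{29}\right) + 12635 = - \frac{110737}{29} + 12635 = \frac{255678}{29} \approx 8816.5$)
$-42570 + x = -42570 + \frac{255678}{29} = - \frac{978852}{29}$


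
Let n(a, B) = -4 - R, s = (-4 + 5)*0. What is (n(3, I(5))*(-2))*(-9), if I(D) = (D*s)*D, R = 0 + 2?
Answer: -108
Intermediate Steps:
s = 0 (s = 1*0 = 0)
R = 2
I(D) = 0 (I(D) = (D*0)*D = 0*D = 0)
n(a, B) = -6 (n(a, B) = -4 - 1*2 = -4 - 2 = -6)
(n(3, I(5))*(-2))*(-9) = -6*(-2)*(-9) = 12*(-9) = -108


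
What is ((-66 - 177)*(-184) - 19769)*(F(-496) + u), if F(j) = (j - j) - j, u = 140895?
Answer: 3526715713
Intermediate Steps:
F(j) = -j (F(j) = 0 - j = -j)
((-66 - 177)*(-184) - 19769)*(F(-496) + u) = ((-66 - 177)*(-184) - 19769)*(-1*(-496) + 140895) = (-243*(-184) - 19769)*(496 + 140895) = (44712 - 19769)*141391 = 24943*141391 = 3526715713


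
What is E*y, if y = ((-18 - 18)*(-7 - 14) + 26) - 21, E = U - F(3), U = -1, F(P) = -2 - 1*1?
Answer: 1522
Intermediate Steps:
F(P) = -3 (F(P) = -2 - 1 = -3)
E = 2 (E = -1 - 1*(-3) = -1 + 3 = 2)
y = 761 (y = (-36*(-21) + 26) - 21 = (756 + 26) - 21 = 782 - 21 = 761)
E*y = 2*761 = 1522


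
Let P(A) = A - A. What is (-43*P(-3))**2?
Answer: 0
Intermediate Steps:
P(A) = 0
(-43*P(-3))**2 = (-43*0)**2 = 0**2 = 0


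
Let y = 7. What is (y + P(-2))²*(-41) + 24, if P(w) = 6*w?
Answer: -1001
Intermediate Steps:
(y + P(-2))²*(-41) + 24 = (7 + 6*(-2))²*(-41) + 24 = (7 - 12)²*(-41) + 24 = (-5)²*(-41) + 24 = 25*(-41) + 24 = -1025 + 24 = -1001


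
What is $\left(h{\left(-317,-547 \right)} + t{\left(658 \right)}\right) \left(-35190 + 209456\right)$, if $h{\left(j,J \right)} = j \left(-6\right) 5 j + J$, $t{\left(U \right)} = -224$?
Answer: $-525488841306$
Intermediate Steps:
$h{\left(j,J \right)} = J - 30 j^{2}$ ($h{\left(j,J \right)} = - 6 j 5 j + J = - 30 j j + J = - 30 j^{2} + J = J - 30 j^{2}$)
$\left(h{\left(-317,-547 \right)} + t{\left(658 \right)}\right) \left(-35190 + 209456\right) = \left(\left(-547 - 30 \left(-317\right)^{2}\right) - 224\right) \left(-35190 + 209456\right) = \left(\left(-547 - 3014670\right) - 224\right) 174266 = \left(-3015217 - 224\right) 174266 = \left(-3015441\right) 174266 = -525488841306$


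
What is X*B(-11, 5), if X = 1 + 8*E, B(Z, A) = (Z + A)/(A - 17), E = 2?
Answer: 17/2 ≈ 8.5000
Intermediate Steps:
B(Z, A) = (A + Z)/(-17 + A)
X = 17 (X = 1 + 8*2 = 1 + 16 = 17)
X*B(-11, 5) = 17*((5 - 11)/(-17 + 5)) = 17*(-6/(-12)) = 17*(-1/12*(-6)) = 17*(½) = 17/2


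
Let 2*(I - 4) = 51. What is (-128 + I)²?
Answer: 38809/4 ≈ 9702.3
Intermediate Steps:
I = 59/2 (I = 4 + (½)*51 = 4 + 51/2 = 59/2 ≈ 29.500)
(-128 + I)² = (-128 + 59/2)² = (-197/2)² = 38809/4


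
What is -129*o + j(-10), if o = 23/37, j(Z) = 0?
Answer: -2967/37 ≈ -80.189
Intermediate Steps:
o = 23/37 (o = 23*(1/37) = 23/37 ≈ 0.62162)
-129*o + j(-10) = -129*23/37 + 0 = -2967/37 + 0 = -2967/37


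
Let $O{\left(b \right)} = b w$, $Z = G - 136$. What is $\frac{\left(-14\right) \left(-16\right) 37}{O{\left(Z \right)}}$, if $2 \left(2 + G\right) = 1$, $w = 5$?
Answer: $- \frac{16576}{1375} \approx -12.055$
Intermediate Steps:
$G = - \frac{3}{2}$ ($G = -2 + \frac{1}{2} \cdot 1 = -2 + \frac{1}{2} = - \frac{3}{2} \approx -1.5$)
$Z = - \frac{275}{2}$ ($Z = - \frac{3}{2} - 136 = - \frac{275}{2} \approx -137.5$)
$O{\left(b \right)} = 5 b$ ($O{\left(b \right)} = b 5 = 5 b$)
$\frac{\left(-14\right) \left(-16\right) 37}{O{\left(Z \right)}} = \frac{\left(-14\right) \left(-16\right) 37}{5 \left(- \frac{275}{2}\right)} = \frac{224 \cdot 37}{- \frac{1375}{2}} = 8288 \left(- \frac{2}{1375}\right) = - \frac{16576}{1375}$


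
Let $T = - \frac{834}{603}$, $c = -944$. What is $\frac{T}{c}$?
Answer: $\frac{139}{94872} \approx 0.0014651$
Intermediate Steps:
$T = - \frac{278}{201}$ ($T = \left(-834\right) \frac{1}{603} = - \frac{278}{201} \approx -1.3831$)
$\frac{T}{c} = - \frac{278}{201 \left(-944\right)} = \left(- \frac{278}{201}\right) \left(- \frac{1}{944}\right) = \frac{139}{94872}$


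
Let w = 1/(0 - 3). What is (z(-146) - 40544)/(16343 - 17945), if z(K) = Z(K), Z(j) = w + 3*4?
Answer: 121597/4806 ≈ 25.301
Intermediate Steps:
w = -⅓ (w = 1/(-3) = -⅓ ≈ -0.33333)
Z(j) = 35/3 (Z(j) = -⅓ + 3*4 = -⅓ + 12 = 35/3)
z(K) = 35/3
(z(-146) - 40544)/(16343 - 17945) = (35/3 - 40544)/(16343 - 17945) = -121597/3/(-1602) = -121597/3*(-1/1602) = 121597/4806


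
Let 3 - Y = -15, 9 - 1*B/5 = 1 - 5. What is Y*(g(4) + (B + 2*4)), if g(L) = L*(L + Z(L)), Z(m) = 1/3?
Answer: 1626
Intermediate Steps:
B = 65 (B = 45 - 5*(1 - 5) = 45 - 5*(-4) = 45 + 20 = 65)
Z(m) = 1/3
g(L) = L*(1/3 + L) (g(L) = L*(L + 1/3) = L*(1/3 + L))
Y = 18 (Y = 3 - 1*(-15) = 3 + 15 = 18)
Y*(g(4) + (B + 2*4)) = 18*(4*(1/3 + 4) + (65 + 2*4)) = 18*(4*(13/3) + (65 + 8)) = 18*(52/3 + 73) = 18*(271/3) = 1626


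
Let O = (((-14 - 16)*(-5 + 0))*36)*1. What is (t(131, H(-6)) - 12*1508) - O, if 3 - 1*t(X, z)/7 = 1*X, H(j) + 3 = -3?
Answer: -24392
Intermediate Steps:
H(j) = -6 (H(j) = -3 - 3 = -6)
t(X, z) = 21 - 7*X
O = 5400 (O = (-30*(-5)*36)*1 = (150*36)*1 = 5400*1 = 5400)
(t(131, H(-6)) - 12*1508) - O = ((21 - 7*131) - 12*1508) - 1*5400 = ((21 - 917) - 18096) - 5400 = (-896 - 18096) - 5400 = -18992 - 5400 = -24392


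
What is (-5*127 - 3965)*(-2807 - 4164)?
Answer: 32066600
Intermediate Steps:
(-5*127 - 3965)*(-2807 - 4164) = (-635 - 3965)*(-6971) = -4600*(-6971) = 32066600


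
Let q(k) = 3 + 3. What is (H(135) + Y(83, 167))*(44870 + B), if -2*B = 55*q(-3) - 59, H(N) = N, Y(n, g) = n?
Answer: 9752121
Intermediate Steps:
q(k) = 6
B = -271/2 (B = -(55*6 - 59)/2 = -(330 - 59)/2 = -½*271 = -271/2 ≈ -135.50)
(H(135) + Y(83, 167))*(44870 + B) = (135 + 83)*(44870 - 271/2) = 218*(89469/2) = 9752121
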